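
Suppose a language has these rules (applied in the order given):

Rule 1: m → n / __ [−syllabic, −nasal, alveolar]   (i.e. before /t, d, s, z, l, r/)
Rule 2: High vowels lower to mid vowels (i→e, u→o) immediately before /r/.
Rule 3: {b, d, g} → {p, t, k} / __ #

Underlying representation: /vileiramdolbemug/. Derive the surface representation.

vileerandolbemuk

Rule 1 (nasal place assimilation): /m/ precedes the alveolar consonant /d/, so it assimilates in place to [n]. /vileiramdolbemug/ → vileirandolbemug.
Rule 2 (pre-rhotic lowering): /i/ is a high vowel immediately before /r/, so it lowers to [e]. /vileirandolbemug/ → vileerandolbemug.
Rule 3 (final devoicing): /g/ is a voiced stop in word-final position, so it devoices to [k]. /vileerandolbemug/ → vileerandolbemuk.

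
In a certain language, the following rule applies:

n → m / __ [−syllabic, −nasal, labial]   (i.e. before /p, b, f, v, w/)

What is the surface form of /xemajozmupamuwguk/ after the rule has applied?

xemajozmupamuwguk

No segment of /xemajozmupamuwguk/ meets the structural description of the rule, so the form surfaces unchanged.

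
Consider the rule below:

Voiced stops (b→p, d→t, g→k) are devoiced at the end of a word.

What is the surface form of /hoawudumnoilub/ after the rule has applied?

/b/ is a voiced stop in word-final position, so it devoices to [p].
Surface form: [hoawudumnoilup].

hoawudumnoilup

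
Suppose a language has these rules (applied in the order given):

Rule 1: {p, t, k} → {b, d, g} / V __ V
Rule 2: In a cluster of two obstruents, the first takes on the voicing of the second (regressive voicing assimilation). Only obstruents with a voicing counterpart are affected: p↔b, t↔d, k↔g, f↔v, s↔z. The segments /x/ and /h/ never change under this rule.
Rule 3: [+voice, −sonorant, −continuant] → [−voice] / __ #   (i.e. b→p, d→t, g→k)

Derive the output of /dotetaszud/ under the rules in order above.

Rule 1 (intervocalic voicing): /t/ is a voiceless stop between vowels /o/ and /e/, so it voices to [d]. /t/ is a voiceless stop between vowels /e/ and /a/, so it voices to [d]. /dotetaszud/ → dodedaszud.
Rule 2 (regressive voicing assimilation): /s/ precedes the voiced obstruent /z/, so it voices to [z] by assimilation. /dodedaszud/ → dodedazzud.
Rule 3 (final devoicing): /d/ is a voiced stop in word-final position, so it devoices to [t]. /dodedazzud/ → dodedazzut.

dodedazzut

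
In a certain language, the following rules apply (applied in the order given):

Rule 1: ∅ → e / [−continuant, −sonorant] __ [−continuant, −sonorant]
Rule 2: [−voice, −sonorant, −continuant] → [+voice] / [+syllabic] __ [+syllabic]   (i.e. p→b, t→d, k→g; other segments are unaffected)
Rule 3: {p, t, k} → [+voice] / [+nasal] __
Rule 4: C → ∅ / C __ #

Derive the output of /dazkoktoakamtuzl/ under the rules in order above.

dazkogedoagamduz

Rule 1 (stop-cluster e-epenthesis): /k/ and /t/ form a stop–stop cluster, so [e] is inserted between them. /dazkoktoakamtuzl/ → dazkoketoakamtuzl.
Rule 2 (intervocalic voicing): /k/ is a voiceless stop between vowels /o/ and /e/, so it voices to [g]. /t/ is a voiceless stop between vowels /e/ and /o/, so it voices to [d]. /k/ is a voiceless stop between vowels /a/ and /a/, so it voices to [g]. /dazkoketoakamtuzl/ → dazkogedoagamtuzl.
Rule 3 (post-nasal voicing): /t/ is a voiceless stop immediately after the nasal /m/, so it voices to [d]. /dazkogedoagamtuzl/ → dazkogedoagamduzl.
Rule 4 (final cluster simplification): /l/ is the second consonant of a word-final cluster /zl/, so it deletes. /dazkogedoagamduzl/ → dazkogedoagamduz.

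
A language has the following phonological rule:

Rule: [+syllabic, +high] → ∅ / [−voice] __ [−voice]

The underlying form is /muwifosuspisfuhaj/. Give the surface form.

/u/ is a high vowel flanked by voiceless consonants /s/ and /s/, so it deletes.
/i/ is a high vowel flanked by voiceless consonants /p/ and /s/, so it deletes.
/u/ is a high vowel flanked by voiceless consonants /f/ and /h/, so it deletes.
Surface form: [muwifosspsfhaj].

muwifosspsfhaj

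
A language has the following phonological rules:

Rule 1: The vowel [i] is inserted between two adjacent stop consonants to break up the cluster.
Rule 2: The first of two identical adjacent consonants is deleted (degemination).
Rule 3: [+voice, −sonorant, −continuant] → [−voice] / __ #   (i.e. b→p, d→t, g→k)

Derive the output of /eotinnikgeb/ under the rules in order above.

Rule 1 (stop-cluster i-epenthesis): /k/ and /g/ form a stop–stop cluster, so [i] is inserted between them. /eotinnikgeb/ → eotinnikigeb.
Rule 2 (degemination): /nn/ is a geminate; the first /n/ deletes. /eotinnikigeb/ → eotinikigeb.
Rule 3 (final devoicing): /b/ is a voiced stop in word-final position, so it devoices to [p]. /eotinikigeb/ → eotinikigep.

eotinikigep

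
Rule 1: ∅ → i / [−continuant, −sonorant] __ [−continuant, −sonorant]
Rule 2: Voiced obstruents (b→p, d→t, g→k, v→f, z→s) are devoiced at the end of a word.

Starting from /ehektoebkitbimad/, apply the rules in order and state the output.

ehekitoebikitibimat

Rule 1 (stop-cluster i-epenthesis): /k/ and /t/ form a stop–stop cluster, so [i] is inserted between them. /b/ and /k/ form a stop–stop cluster, so [i] is inserted between them. /t/ and /b/ form a stop–stop cluster, so [i] is inserted between them. /ehektoebkitbimad/ → ehekitoebikitibimad.
Rule 2 (final devoicing): /d/ is a voiced obstruent in word-final position, so it devoices to [t]. /ehekitoebikitibimad/ → ehekitoebikitibimat.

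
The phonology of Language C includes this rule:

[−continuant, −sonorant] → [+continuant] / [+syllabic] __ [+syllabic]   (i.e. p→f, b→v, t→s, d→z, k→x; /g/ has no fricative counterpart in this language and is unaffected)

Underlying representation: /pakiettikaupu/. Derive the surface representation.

paxiettixaufu

/k/ is a stop between vowels /a/ and /i/, so it spirantizes to the fricative [x].
/k/ is a stop between vowels /i/ and /a/, so it spirantizes to the fricative [x].
/p/ is a stop between vowels /u/ and /u/, so it spirantizes to the fricative [f].
The other instances of /p/, /t/ do not occur in the required environment and remain unchanged.
Surface form: [paxiettixaufu].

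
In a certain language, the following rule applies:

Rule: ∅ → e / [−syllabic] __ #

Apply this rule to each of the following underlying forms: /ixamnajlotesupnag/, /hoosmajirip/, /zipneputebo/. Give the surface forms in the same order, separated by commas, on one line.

/ixamnajlotesupnag/: the form ends in the consonant /g/, so [e] is inserted word-finally. → [ixamnajlotesupnage].
/hoosmajirip/: the form ends in the consonant /p/, so [e] is inserted word-finally. → [hoosmajiripe].
/zipneputebo/: the rule's environment is not met; surfaces unchanged as [zipneputebo].

ixamnajlotesupnage, hoosmajiripe, zipneputebo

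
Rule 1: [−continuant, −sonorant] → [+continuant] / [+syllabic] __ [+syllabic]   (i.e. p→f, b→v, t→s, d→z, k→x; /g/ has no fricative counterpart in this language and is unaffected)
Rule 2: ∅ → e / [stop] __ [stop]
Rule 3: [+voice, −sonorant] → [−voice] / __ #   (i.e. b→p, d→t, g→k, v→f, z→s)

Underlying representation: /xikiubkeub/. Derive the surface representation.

xixiubekeup

Rule 1 (intervocalic spirantization): /k/ is a stop between vowels /i/ and /i/, so it spirantizes to the fricative [x]. /xikiubkeub/ → xixiubkeub.
Rule 2 (stop-cluster e-epenthesis): /b/ and /k/ form a stop–stop cluster, so [e] is inserted between them. /xixiubkeub/ → xixiubekeub.
Rule 3 (final devoicing): /b/ is a voiced obstruent in word-final position, so it devoices to [p]. /xixiubekeub/ → xixiubekeup.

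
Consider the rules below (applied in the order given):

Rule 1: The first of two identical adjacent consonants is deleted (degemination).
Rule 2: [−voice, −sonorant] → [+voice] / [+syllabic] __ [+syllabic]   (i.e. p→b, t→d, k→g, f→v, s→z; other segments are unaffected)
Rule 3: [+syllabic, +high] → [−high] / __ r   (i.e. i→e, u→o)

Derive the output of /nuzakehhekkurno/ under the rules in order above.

Rule 1 (degemination): /hh/ is a geminate; the first /h/ deletes. /kk/ is a geminate; the first /k/ deletes. /nuzakehhekkurno/ → nuzakehekurno.
Rule 2 (intervocalic voicing): /k/ is a voiceless obstruent between vowels /a/ and /e/, so it voices to [g]. /k/ is a voiceless obstruent between vowels /e/ and /u/, so it voices to [g]. /nuzakehekurno/ → nuzagehegurno.
Rule 3 (pre-rhotic lowering): /u/ is a high vowel immediately before /r/, so it lowers to [o]. /nuzagehegurno/ → nuzagehegorno.

nuzagehegorno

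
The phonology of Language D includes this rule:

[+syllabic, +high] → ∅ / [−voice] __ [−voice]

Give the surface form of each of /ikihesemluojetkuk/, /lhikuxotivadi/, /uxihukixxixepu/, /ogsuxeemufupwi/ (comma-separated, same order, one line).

/ikihesemluojetkuk/: /i/ is a high vowel flanked by voiceless consonants /k/ and /h/, so it deletes. /u/ is a high vowel flanked by voiceless consonants /k/ and /k/, so it deletes. → [ikhesemluojetkk].
/lhikuxotivadi/: /i/ is a high vowel flanked by voiceless consonants /h/ and /k/, so it deletes. /u/ is a high vowel flanked by voiceless consonants /k/ and /x/, so it deletes. → [lhkxotivadi].
/uxihukixxixepu/: /i/ is a high vowel flanked by voiceless consonants /x/ and /h/, so it deletes. /u/ is a high vowel flanked by voiceless consonants /h/ and /k/, so it deletes. /i/ is a high vowel flanked by voiceless consonants /k/ and /x/, so it deletes. /i/ is a high vowel flanked by voiceless consonants /x/ and /x/, so it deletes. → [uxhkxxxepu].
/ogsuxeemufupwi/: /u/ is a high vowel flanked by voiceless consonants /s/ and /x/, so it deletes. /u/ is a high vowel flanked by voiceless consonants /f/ and /p/, so it deletes. → [ogsxeemufpwi].

ikhesemluojetkk, lhkxotivadi, uxhkxxxepu, ogsxeemufpwi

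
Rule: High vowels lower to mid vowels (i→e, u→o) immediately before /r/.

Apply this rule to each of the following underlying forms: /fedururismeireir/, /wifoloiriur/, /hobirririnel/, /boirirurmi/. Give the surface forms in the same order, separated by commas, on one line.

fedororismeereer, wifoloerior, hoberrerinel, boererormi

/fedururismeireir/: /u/ is a high vowel immediately before /r/, so it lowers to [o]. /u/ is a high vowel immediately before /r/, so it lowers to [o]. /i/ is a high vowel immediately before /r/, so it lowers to [e]. /i/ is a high vowel immediately before /r/, so it lowers to [e]. → [fedororismeereer].
/wifoloiriur/: /i/ is a high vowel immediately before /r/, so it lowers to [e]. /u/ is a high vowel immediately before /r/, so it lowers to [o]. → [wifoloerior].
/hobirririnel/: /i/ is a high vowel immediately before /r/, so it lowers to [e]. /i/ is a high vowel immediately before /r/, so it lowers to [e]. → [hoberrerinel].
/boirirurmi/: /i/ is a high vowel immediately before /r/, so it lowers to [e]. /i/ is a high vowel immediately before /r/, so it lowers to [e]. /u/ is a high vowel immediately before /r/, so it lowers to [o]. → [boererormi].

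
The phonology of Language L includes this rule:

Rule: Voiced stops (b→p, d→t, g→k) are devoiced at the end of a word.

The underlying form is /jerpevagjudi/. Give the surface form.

No segment of /jerpevagjudi/ meets the structural description of the rule, so the form surfaces unchanged.

jerpevagjudi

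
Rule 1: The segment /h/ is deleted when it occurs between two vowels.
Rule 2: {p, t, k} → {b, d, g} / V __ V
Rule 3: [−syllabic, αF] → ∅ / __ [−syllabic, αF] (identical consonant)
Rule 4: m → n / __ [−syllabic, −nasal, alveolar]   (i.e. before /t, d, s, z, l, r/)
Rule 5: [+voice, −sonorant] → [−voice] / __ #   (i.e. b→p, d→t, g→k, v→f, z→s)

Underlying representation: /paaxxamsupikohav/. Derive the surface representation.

paaxansubigoaf

Rule 1 (intervocalic h-deletion): /h/ occurs between vowels /o/ and /a/, so it deletes. /paaxxamsupikohav/ → paaxxamsupikoav.
Rule 2 (intervocalic voicing): /p/ is a voiceless stop between vowels /u/ and /i/, so it voices to [b]. /k/ is a voiceless stop between vowels /i/ and /o/, so it voices to [g]. /paaxxamsupikoav/ → paaxxamsubigoav.
Rule 3 (degemination): /xx/ is a geminate; the first /x/ deletes. /paaxxamsubigoav/ → paaxamsubigoav.
Rule 4 (nasal place assimilation): /m/ precedes the alveolar consonant /s/, so it assimilates in place to [n]. /paaxamsubigoav/ → paaxansubigoav.
Rule 5 (final devoicing): /v/ is a voiced obstruent in word-final position, so it devoices to [f]. /paaxansubigoav/ → paaxansubigoaf.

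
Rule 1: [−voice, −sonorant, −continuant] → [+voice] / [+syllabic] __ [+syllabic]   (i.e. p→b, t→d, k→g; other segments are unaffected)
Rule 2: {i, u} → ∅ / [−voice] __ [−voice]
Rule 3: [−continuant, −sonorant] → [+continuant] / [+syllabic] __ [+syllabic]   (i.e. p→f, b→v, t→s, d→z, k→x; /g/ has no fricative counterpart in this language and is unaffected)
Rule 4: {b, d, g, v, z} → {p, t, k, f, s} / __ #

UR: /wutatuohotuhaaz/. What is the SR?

wuzazuohozuhaas

Rule 1 (intervocalic voicing): /t/ is a voiceless stop between vowels /u/ and /a/, so it voices to [d]. /t/ is a voiceless stop between vowels /a/ and /u/, so it voices to [d]. /t/ is a voiceless stop between vowels /o/ and /u/, so it voices to [d]. /wutatuohotuhaaz/ → wudaduohoduhaaz.
Rule 2 (high vowel syncope): no segment meets the environment; /wudaduohoduhaaz/ is unchanged.
Rule 3 (intervocalic spirantization): /d/ is a stop between vowels /u/ and /a/, so it spirantizes to the fricative [z]. /d/ is a stop between vowels /a/ and /u/, so it spirantizes to the fricative [z]. /d/ is a stop between vowels /o/ and /u/, so it spirantizes to the fricative [z]. /wudaduohoduhaaz/ → wuzazuohozuhaaz.
Rule 4 (final devoicing): /z/ is a voiced obstruent in word-final position, so it devoices to [s]. /wuzazuohozuhaaz/ → wuzazuohozuhaas.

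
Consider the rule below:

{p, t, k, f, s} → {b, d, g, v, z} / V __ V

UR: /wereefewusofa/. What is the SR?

wereevewuzova

/f/ is a voiceless obstruent between vowels /e/ and /e/, so it voices to [v].
/s/ is a voiceless obstruent between vowels /u/ and /o/, so it voices to [z].
/f/ is a voiceless obstruent between vowels /o/ and /a/, so it voices to [v].
Surface form: [wereevewuzova].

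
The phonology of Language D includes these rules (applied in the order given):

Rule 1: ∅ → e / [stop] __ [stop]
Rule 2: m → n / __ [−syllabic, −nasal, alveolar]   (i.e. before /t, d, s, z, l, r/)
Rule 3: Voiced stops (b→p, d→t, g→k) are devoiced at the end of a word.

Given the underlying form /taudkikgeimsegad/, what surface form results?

taudekikegeinsegat

Rule 1 (stop-cluster e-epenthesis): /d/ and /k/ form a stop–stop cluster, so [e] is inserted between them. /k/ and /g/ form a stop–stop cluster, so [e] is inserted between them. /taudkikgeimsegad/ → taudekikegeimsegad.
Rule 2 (nasal place assimilation): /m/ precedes the alveolar consonant /s/, so it assimilates in place to [n]. /taudekikegeimsegad/ → taudekikegeinsegad.
Rule 3 (final devoicing): /d/ is a voiced stop in word-final position, so it devoices to [t]. /taudekikegeinsegad/ → taudekikegeinsegat.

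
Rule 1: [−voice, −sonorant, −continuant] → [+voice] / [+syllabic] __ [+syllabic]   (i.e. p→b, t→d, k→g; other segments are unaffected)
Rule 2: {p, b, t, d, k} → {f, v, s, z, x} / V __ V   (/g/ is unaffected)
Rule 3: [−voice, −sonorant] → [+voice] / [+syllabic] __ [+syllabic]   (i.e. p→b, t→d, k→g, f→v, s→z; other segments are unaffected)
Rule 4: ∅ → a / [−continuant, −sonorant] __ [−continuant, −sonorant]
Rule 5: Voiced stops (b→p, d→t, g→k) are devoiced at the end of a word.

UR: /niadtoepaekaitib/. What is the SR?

niadatoevaegaizip

Rule 1 (intervocalic voicing): /p/ is a voiceless stop between vowels /e/ and /a/, so it voices to [b]. /k/ is a voiceless stop between vowels /e/ and /a/, so it voices to [g]. /t/ is a voiceless stop between vowels /i/ and /i/, so it voices to [d]. /niadtoepaekaitib/ → niadtoebaegaidib.
Rule 2 (intervocalic spirantization): /b/ is a stop between vowels /e/ and /a/, so it spirantizes to the fricative [v]. /d/ is a stop between vowels /i/ and /i/, so it spirantizes to the fricative [z]. /niadtoebaegaidib/ → niadtoevaegaizib.
Rule 3 (intervocalic voicing): no segment meets the environment; /niadtoevaegaizib/ is unchanged.
Rule 4 (stop-cluster a-epenthesis): /d/ and /t/ form a stop–stop cluster, so [a] is inserted between them. /niadtoevaegaizib/ → niadatoevaegaizib.
Rule 5 (final devoicing): /b/ is a voiced stop in word-final position, so it devoices to [p]. /niadatoevaegaizib/ → niadatoevaegaizip.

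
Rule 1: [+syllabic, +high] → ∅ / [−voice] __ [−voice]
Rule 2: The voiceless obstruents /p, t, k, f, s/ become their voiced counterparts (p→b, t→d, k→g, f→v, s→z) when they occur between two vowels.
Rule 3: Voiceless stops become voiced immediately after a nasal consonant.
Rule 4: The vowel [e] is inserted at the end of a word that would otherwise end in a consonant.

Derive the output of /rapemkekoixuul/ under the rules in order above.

Rule 1 (high vowel syncope): no segment meets the environment; /rapemkekoixuul/ is unchanged.
Rule 2 (intervocalic voicing): /p/ is a voiceless obstruent between vowels /a/ and /e/, so it voices to [b]. /k/ is a voiceless obstruent between vowels /e/ and /o/, so it voices to [g]. /rapemkekoixuul/ → rabemkegoixuul.
Rule 3 (post-nasal voicing): /k/ is a voiceless stop immediately after the nasal /m/, so it voices to [g]. /rabemkegoixuul/ → rabemgegoixuul.
Rule 4 (final e-epenthesis): the form ends in the consonant /l/, so [e] is inserted word-finally. /rabemgegoixuul/ → rabemgegoixuule.

rabemgegoixuule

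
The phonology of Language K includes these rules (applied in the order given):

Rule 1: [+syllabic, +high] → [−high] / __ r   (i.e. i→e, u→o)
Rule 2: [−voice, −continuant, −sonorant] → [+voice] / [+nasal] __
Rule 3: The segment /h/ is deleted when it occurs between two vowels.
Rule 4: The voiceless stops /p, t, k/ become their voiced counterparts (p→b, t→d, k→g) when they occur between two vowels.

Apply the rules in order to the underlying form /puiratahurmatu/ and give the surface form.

Rule 1 (pre-rhotic lowering): /i/ is a high vowel immediately before /r/, so it lowers to [e]. /u/ is a high vowel immediately before /r/, so it lowers to [o]. /puiratahurmatu/ → pueratahormatu.
Rule 2 (post-nasal voicing): no segment meets the environment; /pueratahormatu/ is unchanged.
Rule 3 (intervocalic h-deletion): /h/ occurs between vowels /a/ and /o/, so it deletes. /pueratahormatu/ → puerataormatu.
Rule 4 (intervocalic voicing): /t/ is a voiceless stop between vowels /a/ and /a/, so it voices to [d]. /t/ is a voiceless stop between vowels /a/ and /u/, so it voices to [d]. /puerataormatu/ → pueradaormadu.

pueradaormadu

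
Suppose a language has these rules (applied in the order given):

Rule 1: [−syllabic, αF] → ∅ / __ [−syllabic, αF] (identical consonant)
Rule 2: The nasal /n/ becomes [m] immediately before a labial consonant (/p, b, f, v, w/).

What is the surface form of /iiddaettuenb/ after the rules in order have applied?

Rule 1 (degemination): /dd/ is a geminate; the first /d/ deletes. /tt/ is a geminate; the first /t/ deletes. /iiddaettuenb/ → iidaetuenb.
Rule 2 (nasal place assimilation): /n/ precedes the labial consonant /b/, so it assimilates in place to [m]. /iidaetuenb/ → iidaetuemb.

iidaetuemb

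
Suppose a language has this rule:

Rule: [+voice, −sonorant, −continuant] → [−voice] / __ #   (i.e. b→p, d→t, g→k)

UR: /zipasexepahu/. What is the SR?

No segment of /zipasexepahu/ meets the structural description of the rule, so the form surfaces unchanged.

zipasexepahu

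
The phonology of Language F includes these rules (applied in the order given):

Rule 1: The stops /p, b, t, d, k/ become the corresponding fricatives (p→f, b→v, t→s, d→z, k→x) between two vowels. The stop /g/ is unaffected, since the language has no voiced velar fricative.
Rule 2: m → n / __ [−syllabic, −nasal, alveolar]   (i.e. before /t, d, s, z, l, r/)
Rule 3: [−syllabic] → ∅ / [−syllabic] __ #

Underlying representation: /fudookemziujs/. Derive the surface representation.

Rule 1 (intervocalic spirantization): /d/ is a stop between vowels /u/ and /o/, so it spirantizes to the fricative [z]. /k/ is a stop between vowels /o/ and /e/, so it spirantizes to the fricative [x]. /fudookemziujs/ → fuzooxemziujs.
Rule 2 (nasal place assimilation): /m/ precedes the alveolar consonant /z/, so it assimilates in place to [n]. /fuzooxemziujs/ → fuzooxenziujs.
Rule 3 (final cluster simplification): /s/ is the second consonant of a word-final cluster /js/, so it deletes. /fuzooxenziujs/ → fuzooxenziuj.

fuzooxenziuj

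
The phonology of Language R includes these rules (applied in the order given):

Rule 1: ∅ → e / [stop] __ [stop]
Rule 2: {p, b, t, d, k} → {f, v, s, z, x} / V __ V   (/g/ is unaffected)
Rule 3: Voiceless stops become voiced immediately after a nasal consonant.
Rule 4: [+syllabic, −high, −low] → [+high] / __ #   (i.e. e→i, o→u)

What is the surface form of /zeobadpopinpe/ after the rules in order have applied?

zeovazefofinbi

Rule 1 (stop-cluster e-epenthesis): /d/ and /p/ form a stop–stop cluster, so [e] is inserted between them. /zeobadpopinpe/ → zeobadepopinpe.
Rule 2 (intervocalic spirantization): /b/ is a stop between vowels /o/ and /a/, so it spirantizes to the fricative [v]. /d/ is a stop between vowels /a/ and /e/, so it spirantizes to the fricative [z]. /p/ is a stop between vowels /e/ and /o/, so it spirantizes to the fricative [f]. /p/ is a stop between vowels /o/ and /i/, so it spirantizes to the fricative [f]. /zeobadepopinpe/ → zeovazefofinpe.
Rule 3 (post-nasal voicing): /p/ is a voiceless stop immediately after the nasal /n/, so it voices to [b]. /zeovazefofinpe/ → zeovazefofinbe.
Rule 4 (final vowel raising): /e/ is a mid vowel in word-final position, so it raises to [i]. /zeovazefofinbe/ → zeovazefofinbi.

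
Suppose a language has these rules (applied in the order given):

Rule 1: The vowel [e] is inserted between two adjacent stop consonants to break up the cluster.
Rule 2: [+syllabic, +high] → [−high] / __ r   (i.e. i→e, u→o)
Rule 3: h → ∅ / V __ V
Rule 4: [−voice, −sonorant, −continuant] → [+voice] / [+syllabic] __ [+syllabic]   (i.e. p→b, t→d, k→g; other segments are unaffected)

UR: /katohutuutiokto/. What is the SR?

kadouduudiogedo

Rule 1 (stop-cluster e-epenthesis): /k/ and /t/ form a stop–stop cluster, so [e] is inserted between them. /katohutuutiokto/ → katohutuutioketo.
Rule 2 (pre-rhotic lowering): no segment meets the environment; /katohutuutioketo/ is unchanged.
Rule 3 (intervocalic h-deletion): /h/ occurs between vowels /o/ and /u/, so it deletes. /katohutuutioketo/ → katoutuutioketo.
Rule 4 (intervocalic voicing): /t/ is a voiceless stop between vowels /a/ and /o/, so it voices to [d]. /t/ is a voiceless stop between vowels /u/ and /u/, so it voices to [d]. /t/ is a voiceless stop between vowels /u/ and /i/, so it voices to [d]. /k/ is a voiceless stop between vowels /o/ and /e/, so it voices to [g]. /t/ is a voiceless stop between vowels /e/ and /o/, so it voices to [d]. /katoutuutioketo/ → kadouduudiogedo.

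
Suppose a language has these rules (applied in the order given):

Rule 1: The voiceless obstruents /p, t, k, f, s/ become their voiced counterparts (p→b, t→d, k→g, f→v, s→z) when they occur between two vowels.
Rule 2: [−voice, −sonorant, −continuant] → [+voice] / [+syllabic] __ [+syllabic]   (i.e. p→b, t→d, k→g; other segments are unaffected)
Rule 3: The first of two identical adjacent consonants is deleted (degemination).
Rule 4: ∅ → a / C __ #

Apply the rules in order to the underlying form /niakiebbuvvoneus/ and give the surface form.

Rule 1 (intervocalic voicing): /k/ is a voiceless obstruent between vowels /a/ and /i/, so it voices to [g]. /niakiebbuvvoneus/ → niagiebbuvvoneus.
Rule 2 (intervocalic voicing): no segment meets the environment; /niagiebbuvvoneus/ is unchanged.
Rule 3 (degemination): /bb/ is a geminate; the first /b/ deletes. /vv/ is a geminate; the first /v/ deletes. /niagiebbuvvoneus/ → niagiebuvoneus.
Rule 4 (final a-epenthesis): the form ends in the consonant /s/, so [a] is inserted word-finally. /niagiebuvoneus/ → niagiebuvoneusa.

niagiebuvoneusa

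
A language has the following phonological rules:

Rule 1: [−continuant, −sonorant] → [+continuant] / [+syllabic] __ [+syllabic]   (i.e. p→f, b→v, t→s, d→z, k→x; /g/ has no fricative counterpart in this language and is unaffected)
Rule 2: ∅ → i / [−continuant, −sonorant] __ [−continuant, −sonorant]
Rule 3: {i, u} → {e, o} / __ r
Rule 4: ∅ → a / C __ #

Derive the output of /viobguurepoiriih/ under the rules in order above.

viobiguorefoeriiha

Rule 1 (intervocalic spirantization): /p/ is a stop between vowels /e/ and /o/, so it spirantizes to the fricative [f]. /viobguurepoiriih/ → viobguurefoiriih.
Rule 2 (stop-cluster i-epenthesis): /b/ and /g/ form a stop–stop cluster, so [i] is inserted between them. /viobguurefoiriih/ → viobiguurefoiriih.
Rule 3 (pre-rhotic lowering): /u/ is a high vowel immediately before /r/, so it lowers to [o]. /i/ is a high vowel immediately before /r/, so it lowers to [e]. /viobiguurefoiriih/ → viobiguorefoeriih.
Rule 4 (final a-epenthesis): the form ends in the consonant /h/, so [a] is inserted word-finally. /viobiguorefoeriih/ → viobiguorefoeriiha.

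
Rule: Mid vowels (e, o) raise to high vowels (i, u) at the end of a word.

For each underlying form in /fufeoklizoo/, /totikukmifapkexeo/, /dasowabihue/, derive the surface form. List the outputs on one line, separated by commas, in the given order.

fufeoklizou, totikukmifapkexeu, dasowabihui

/fufeoklizoo/: /o/ is a mid vowel in word-final position, so it raises to [u]. → [fufeoklizou].
/totikukmifapkexeo/: /o/ is a mid vowel in word-final position, so it raises to [u]. → [totikukmifapkexeu].
/dasowabihue/: /e/ is a mid vowel in word-final position, so it raises to [i]. → [dasowabihui].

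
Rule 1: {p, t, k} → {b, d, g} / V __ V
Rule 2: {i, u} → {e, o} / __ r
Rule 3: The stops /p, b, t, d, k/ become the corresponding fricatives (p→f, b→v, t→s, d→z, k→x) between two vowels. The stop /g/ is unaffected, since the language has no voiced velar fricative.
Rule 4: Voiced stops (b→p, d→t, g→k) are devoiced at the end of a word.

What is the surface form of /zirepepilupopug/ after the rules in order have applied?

Rule 1 (intervocalic voicing): /p/ is a voiceless stop between vowels /e/ and /e/, so it voices to [b]. /p/ is a voiceless stop between vowels /e/ and /i/, so it voices to [b]. /p/ is a voiceless stop between vowels /u/ and /o/, so it voices to [b]. /p/ is a voiceless stop between vowels /o/ and /u/, so it voices to [b]. /zirepepilupopug/ → zirebebilubobug.
Rule 2 (pre-rhotic lowering): /i/ is a high vowel immediately before /r/, so it lowers to [e]. /zirebebilubobug/ → zerebebilubobug.
Rule 3 (intervocalic spirantization): /b/ is a stop between vowels /e/ and /e/, so it spirantizes to the fricative [v]. /b/ is a stop between vowels /e/ and /i/, so it spirantizes to the fricative [v]. /b/ is a stop between vowels /u/ and /o/, so it spirantizes to the fricative [v]. /b/ is a stop between vowels /o/ and /u/, so it spirantizes to the fricative [v]. /zerebebilubobug/ → zereveviluvovug.
Rule 4 (final devoicing): /g/ is a voiced stop in word-final position, so it devoices to [k]. /zereveviluvovug/ → zereveviluvovuk.

zereveviluvovuk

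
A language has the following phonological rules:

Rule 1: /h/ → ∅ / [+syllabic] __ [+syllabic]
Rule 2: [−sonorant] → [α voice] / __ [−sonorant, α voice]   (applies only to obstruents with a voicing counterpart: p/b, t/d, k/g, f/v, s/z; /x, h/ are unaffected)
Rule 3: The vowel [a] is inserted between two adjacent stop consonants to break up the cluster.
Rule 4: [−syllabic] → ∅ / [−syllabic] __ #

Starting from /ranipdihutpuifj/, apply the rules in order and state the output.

ranibadiutapuif

Rule 1 (intervocalic h-deletion): /h/ occurs between vowels /i/ and /u/, so it deletes. /ranipdihutpuifj/ → ranipdiutpuifj.
Rule 2 (regressive voicing assimilation): /p/ precedes the voiced obstruent /d/, so it voices to [b] by assimilation. /ranipdiutpuifj/ → ranibdiutpuifj.
Rule 3 (stop-cluster a-epenthesis): /b/ and /d/ form a stop–stop cluster, so [a] is inserted between them. /t/ and /p/ form a stop–stop cluster, so [a] is inserted between them. /ranibdiutpuifj/ → ranibadiutapuifj.
Rule 4 (final cluster simplification): /j/ is the second consonant of a word-final cluster /fj/, so it deletes. /ranibadiutapuifj/ → ranibadiutapuif.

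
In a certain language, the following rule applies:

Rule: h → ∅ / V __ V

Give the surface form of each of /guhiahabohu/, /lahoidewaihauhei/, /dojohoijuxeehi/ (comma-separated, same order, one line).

/guhiahabohu/: /h/ occurs between vowels /u/ and /i/, so it deletes. /h/ occurs between vowels /a/ and /a/, so it deletes. /h/ occurs between vowels /o/ and /u/, so it deletes. → [guiaabou].
/lahoidewaihauhei/: /h/ occurs between vowels /a/ and /o/, so it deletes. /h/ occurs between vowels /i/ and /a/, so it deletes. /h/ occurs between vowels /u/ and /e/, so it deletes. → [laoidewaiauei].
/dojohoijuxeehi/: /h/ occurs between vowels /o/ and /o/, so it deletes. /h/ occurs between vowels /e/ and /i/, so it deletes. → [dojooijuxeei].

guiaabou, laoidewaiauei, dojooijuxeei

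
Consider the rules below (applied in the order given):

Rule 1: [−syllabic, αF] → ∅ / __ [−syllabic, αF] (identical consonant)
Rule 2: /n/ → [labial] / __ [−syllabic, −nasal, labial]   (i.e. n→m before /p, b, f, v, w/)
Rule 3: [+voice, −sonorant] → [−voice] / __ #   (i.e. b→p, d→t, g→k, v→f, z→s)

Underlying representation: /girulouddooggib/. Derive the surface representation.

giruloudoogip

Rule 1 (degemination): /dd/ is a geminate; the first /d/ deletes. /gg/ is a geminate; the first /g/ deletes. /girulouddooggib/ → giruloudoogib.
Rule 2 (nasal place assimilation): no segment meets the environment; /giruloudoogib/ is unchanged.
Rule 3 (final devoicing): /b/ is a voiced obstruent in word-final position, so it devoices to [p]. /giruloudoogib/ → giruloudoogip.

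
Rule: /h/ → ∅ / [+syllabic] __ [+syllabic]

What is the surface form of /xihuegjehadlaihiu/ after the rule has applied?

xiuegjeadlaiiu

/h/ occurs between vowels /i/ and /u/, so it deletes.
/h/ occurs between vowels /e/ and /a/, so it deletes.
/h/ occurs between vowels /i/ and /i/, so it deletes.
Surface form: [xiuegjeadlaiiu].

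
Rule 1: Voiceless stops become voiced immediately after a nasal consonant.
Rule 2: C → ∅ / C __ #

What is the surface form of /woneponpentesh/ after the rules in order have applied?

Rule 1 (post-nasal voicing): /p/ is a voiceless stop immediately after the nasal /n/, so it voices to [b]. /t/ is a voiceless stop immediately after the nasal /n/, so it voices to [d]. /woneponpentesh/ → woneponbendesh.
Rule 2 (final cluster simplification): /h/ is the second consonant of a word-final cluster /sh/, so it deletes. /woneponbendesh/ → woneponbendes.

woneponbendes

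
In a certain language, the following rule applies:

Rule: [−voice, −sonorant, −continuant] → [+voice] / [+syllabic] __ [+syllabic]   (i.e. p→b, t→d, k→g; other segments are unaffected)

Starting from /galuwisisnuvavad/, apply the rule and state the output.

No segment of /galuwisisnuvavad/ meets the structural description of the rule, so the form surfaces unchanged.

galuwisisnuvavad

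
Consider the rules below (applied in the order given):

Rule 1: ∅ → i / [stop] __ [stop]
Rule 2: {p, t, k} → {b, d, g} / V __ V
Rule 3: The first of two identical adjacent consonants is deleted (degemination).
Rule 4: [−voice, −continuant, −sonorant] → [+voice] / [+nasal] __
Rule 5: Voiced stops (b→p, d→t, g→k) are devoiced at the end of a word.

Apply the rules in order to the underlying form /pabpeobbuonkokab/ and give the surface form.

Rule 1 (stop-cluster i-epenthesis): /b/ and /p/ form a stop–stop cluster, so [i] is inserted between them. /b/ and /b/ form a stop–stop cluster, so [i] is inserted between them. /pabpeobbuonkokab/ → pabipeobibuonkokab.
Rule 2 (intervocalic voicing): /p/ is a voiceless stop between vowels /i/ and /e/, so it voices to [b]. /k/ is a voiceless stop between vowels /o/ and /a/, so it voices to [g]. /pabipeobibuonkokab/ → pabibeobibuonkogab.
Rule 3 (degemination): no segment meets the environment; /pabibeobibuonkogab/ is unchanged.
Rule 4 (post-nasal voicing): /k/ is a voiceless stop immediately after the nasal /n/, so it voices to [g]. /pabibeobibuonkogab/ → pabibeobibuongogab.
Rule 5 (final devoicing): /b/ is a voiced stop in word-final position, so it devoices to [p]. /pabibeobibuongogab/ → pabibeobibuongogap.

pabibeobibuongogap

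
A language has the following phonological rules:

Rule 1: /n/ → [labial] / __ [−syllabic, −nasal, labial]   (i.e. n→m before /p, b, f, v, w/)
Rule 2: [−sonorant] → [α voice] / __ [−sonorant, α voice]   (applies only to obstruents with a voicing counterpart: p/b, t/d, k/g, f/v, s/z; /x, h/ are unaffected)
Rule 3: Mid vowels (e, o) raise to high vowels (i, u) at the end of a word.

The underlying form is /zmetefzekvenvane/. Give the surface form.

zmetevzegvemvani

Rule 1 (nasal place assimilation): /n/ precedes the labial consonant /v/, so it assimilates in place to [m]. /zmetefzekvenvane/ → zmetefzekvemvane.
Rule 2 (regressive voicing assimilation): /f/ precedes the voiced obstruent /z/, so it voices to [v] by assimilation. /k/ precedes the voiced obstruent /v/, so it voices to [g] by assimilation. /zmetefzekvemvane/ → zmetevzegvemvane.
Rule 3 (final vowel raising): /e/ is a mid vowel in word-final position, so it raises to [i]. /zmetevzegvemvane/ → zmetevzegvemvani.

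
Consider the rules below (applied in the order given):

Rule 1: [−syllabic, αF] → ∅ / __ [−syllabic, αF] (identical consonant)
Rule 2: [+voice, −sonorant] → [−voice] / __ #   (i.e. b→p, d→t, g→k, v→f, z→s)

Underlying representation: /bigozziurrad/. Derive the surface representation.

Rule 1 (degemination): /zz/ is a geminate; the first /z/ deletes. /rr/ is a geminate; the first /r/ deletes. /bigozziurrad/ → bigoziurad.
Rule 2 (final devoicing): /d/ is a voiced obstruent in word-final position, so it devoices to [t]. /bigoziurad/ → bigoziurat.

bigoziurat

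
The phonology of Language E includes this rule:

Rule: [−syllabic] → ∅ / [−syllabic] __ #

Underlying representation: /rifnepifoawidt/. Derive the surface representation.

rifnepifoawid

/t/ is the second consonant of a word-final cluster /dt/, so it deletes.
The other instances of /r/, /f/, /n/, /p/, /w/, /d/ do not occur in the required environment and remain unchanged.
Surface form: [rifnepifoawid].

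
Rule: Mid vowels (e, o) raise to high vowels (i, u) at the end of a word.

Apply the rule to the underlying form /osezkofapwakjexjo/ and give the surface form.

/o/ is a mid vowel in word-final position, so it raises to [u].
The other instances of /o/, /e/ do not occur in the required environment and remain unchanged.
Surface form: [osezkofapwakjexju].

osezkofapwakjexju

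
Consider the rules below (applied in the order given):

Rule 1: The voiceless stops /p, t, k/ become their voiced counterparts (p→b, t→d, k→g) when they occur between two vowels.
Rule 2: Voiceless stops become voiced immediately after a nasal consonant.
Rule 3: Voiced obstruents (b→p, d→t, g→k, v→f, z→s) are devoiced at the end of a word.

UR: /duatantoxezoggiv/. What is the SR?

Rule 1 (intervocalic voicing): /t/ is a voiceless stop between vowels /a/ and /a/, so it voices to [d]. /duatantoxezoggiv/ → duadantoxezoggiv.
Rule 2 (post-nasal voicing): /t/ is a voiceless stop immediately after the nasal /n/, so it voices to [d]. /duadantoxezoggiv/ → duadandoxezoggiv.
Rule 3 (final devoicing): /v/ is a voiced obstruent in word-final position, so it devoices to [f]. /duadandoxezoggiv/ → duadandoxezoggif.

duadandoxezoggif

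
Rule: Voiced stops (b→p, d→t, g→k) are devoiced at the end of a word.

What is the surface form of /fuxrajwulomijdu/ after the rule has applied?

No segment of /fuxrajwulomijdu/ meets the structural description of the rule, so the form surfaces unchanged.

fuxrajwulomijdu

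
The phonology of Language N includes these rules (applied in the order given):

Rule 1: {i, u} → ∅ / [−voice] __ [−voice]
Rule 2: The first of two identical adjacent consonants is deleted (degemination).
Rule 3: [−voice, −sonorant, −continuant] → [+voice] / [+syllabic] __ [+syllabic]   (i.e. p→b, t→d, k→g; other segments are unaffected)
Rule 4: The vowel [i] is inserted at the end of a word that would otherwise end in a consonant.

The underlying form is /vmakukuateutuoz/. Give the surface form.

vmaguadeuduozi

Rule 1 (high vowel syncope): /u/ is a high vowel flanked by voiceless consonants /k/ and /k/, so it deletes. /vmakukuateutuoz/ → vmakkuateutuoz.
Rule 2 (degemination): /kk/ is a geminate; the first /k/ deletes. /vmakkuateutuoz/ → vmakuateutuoz.
Rule 3 (intervocalic voicing): /k/ is a voiceless stop between vowels /a/ and /u/, so it voices to [g]. /t/ is a voiceless stop between vowels /a/ and /e/, so it voices to [d]. /t/ is a voiceless stop between vowels /u/ and /u/, so it voices to [d]. /vmakuateutuoz/ → vmaguadeuduoz.
Rule 4 (final i-epenthesis): the form ends in the consonant /z/, so [i] is inserted word-finally. /vmaguadeuduoz/ → vmaguadeuduozi.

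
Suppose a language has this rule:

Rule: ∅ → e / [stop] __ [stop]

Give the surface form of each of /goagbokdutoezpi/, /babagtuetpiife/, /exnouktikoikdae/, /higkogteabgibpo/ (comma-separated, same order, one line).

/goagbokdutoezpi/: /g/ and /b/ form a stop–stop cluster, so [e] is inserted between them. /k/ and /d/ form a stop–stop cluster, so [e] is inserted between them. → [goagebokedutoezpi].
/babagtuetpiife/: /g/ and /t/ form a stop–stop cluster, so [e] is inserted between them. /t/ and /p/ form a stop–stop cluster, so [e] is inserted between them. → [babagetuetepiife].
/exnouktikoikdae/: /k/ and /t/ form a stop–stop cluster, so [e] is inserted between them. /k/ and /d/ form a stop–stop cluster, so [e] is inserted between them. → [exnouketikoikedae].
/higkogteabgibpo/: /g/ and /k/ form a stop–stop cluster, so [e] is inserted between them. /g/ and /t/ form a stop–stop cluster, so [e] is inserted between them. /b/ and /g/ form a stop–stop cluster, so [e] is inserted between them. /b/ and /p/ form a stop–stop cluster, so [e] is inserted between them. → [higekogeteabegibepo].

goagebokedutoezpi, babagetuetepiife, exnouketikoikedae, higekogeteabegibepo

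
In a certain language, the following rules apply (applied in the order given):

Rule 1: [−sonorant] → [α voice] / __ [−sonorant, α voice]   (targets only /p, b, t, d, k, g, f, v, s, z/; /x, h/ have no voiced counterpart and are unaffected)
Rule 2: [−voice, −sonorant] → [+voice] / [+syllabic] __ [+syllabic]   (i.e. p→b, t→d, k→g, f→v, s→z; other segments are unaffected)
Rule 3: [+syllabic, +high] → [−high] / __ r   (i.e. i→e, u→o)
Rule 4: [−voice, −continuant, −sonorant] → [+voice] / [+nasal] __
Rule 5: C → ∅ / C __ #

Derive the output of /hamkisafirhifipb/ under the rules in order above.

hamgizaverhivib

Rule 1 (regressive voicing assimilation): /p/ precedes the voiced obstruent /b/, so it voices to [b] by assimilation. /hamkisafirhifipb/ → hamkisafirhifibb.
Rule 2 (intervocalic voicing): /s/ is a voiceless obstruent between vowels /i/ and /a/, so it voices to [z]. /f/ is a voiceless obstruent between vowels /a/ and /i/, so it voices to [v]. /f/ is a voiceless obstruent between vowels /i/ and /i/, so it voices to [v]. /hamkisafirhifibb/ → hamkizavirhivibb.
Rule 3 (pre-rhotic lowering): /i/ is a high vowel immediately before /r/, so it lowers to [e]. /hamkizavirhivibb/ → hamkizaverhivibb.
Rule 4 (post-nasal voicing): /k/ is a voiceless stop immediately after the nasal /m/, so it voices to [g]. /hamkizaverhivibb/ → hamgizaverhivibb.
Rule 5 (final cluster simplification): /b/ is the second consonant of a word-final cluster /bb/, so it deletes. /hamgizaverhivibb/ → hamgizaverhivib.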